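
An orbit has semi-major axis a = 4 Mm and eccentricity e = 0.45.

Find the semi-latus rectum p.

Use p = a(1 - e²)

Convert to SI: a = 4 Mm = 4e+06 m.
p = a (1 − e²).
p = 4e+06 · (1 − (0.45)²) = 4e+06 · 0.7975 ≈ 3.19e+06 m = 3.19 Mm.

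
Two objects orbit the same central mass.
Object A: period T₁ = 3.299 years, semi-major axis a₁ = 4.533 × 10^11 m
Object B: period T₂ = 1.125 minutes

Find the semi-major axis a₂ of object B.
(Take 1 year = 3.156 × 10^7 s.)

Convert to SI: T₁ = 3.299 years = 1.04116e+08 s; T₂ = 1.125 minutes = 67.5 s.
Kepler's third law: (T₁/T₂)² = (a₁/a₂)³ ⇒ a₂ = a₁ · (T₂/T₁)^(2/3).
T₂/T₁ = 67.5 / 1.04116e+08 = 6.48313e-07.
a₂ = 4.533e+11 · (6.48313e-07)^(2/3) m ≈ 3.396e+07 m = 3.396 × 10^7 m.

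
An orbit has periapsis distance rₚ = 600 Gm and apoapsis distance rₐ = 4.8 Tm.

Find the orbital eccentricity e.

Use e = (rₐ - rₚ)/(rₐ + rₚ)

Convert to SI: rₚ = 600 Gm = 6e+11 m; rₐ = 4.8 Tm = 4.8e+12 m.
e = (rₐ − rₚ) / (rₐ + rₚ).
e = (4.8e+12 − 6e+11) / (4.8e+12 + 6e+11) = 4.2e+12 / 5.4e+12 ≈ 0.7778.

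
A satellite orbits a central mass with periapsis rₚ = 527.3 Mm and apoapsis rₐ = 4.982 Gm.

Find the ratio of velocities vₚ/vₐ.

Convert to SI: rₚ = 527.3 Mm = 5.273e+08 m; rₐ = 4.982 Gm = 4.982e+09 m.
Conservation of angular momentum gives rₚvₚ = rₐvₐ, so vₚ/vₐ = rₐ/rₚ.
vₚ/vₐ = 4.982e+09 / 5.273e+08 ≈ 9.448.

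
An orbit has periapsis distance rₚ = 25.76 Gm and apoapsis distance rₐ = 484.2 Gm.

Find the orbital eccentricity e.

Convert to SI: rₚ = 25.76 Gm = 2.576e+10 m; rₐ = 484.2 Gm = 4.842e+11 m.
e = (rₐ − rₚ) / (rₐ + rₚ).
e = (4.842e+11 − 2.576e+10) / (4.842e+11 + 2.576e+10) = 4.5844e+11 / 5.0996e+11 ≈ 0.899.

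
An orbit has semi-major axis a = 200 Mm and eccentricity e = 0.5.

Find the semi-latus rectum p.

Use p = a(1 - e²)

Convert to SI: a = 200 Mm = 2e+08 m.
p = a (1 − e²).
p = 2e+08 · (1 − (0.5)²) = 2e+08 · 0.75 ≈ 1.5e+08 m = 150 Mm.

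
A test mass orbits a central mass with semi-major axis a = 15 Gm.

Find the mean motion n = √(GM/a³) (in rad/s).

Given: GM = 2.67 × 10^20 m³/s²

Convert to SI: a = 15 Gm = 1.5e+10 m.
n = √(GM / a³).
n = √(2.67e+20 / (1.5e+10)³) rad/s ≈ 8.894e-06 rad/s.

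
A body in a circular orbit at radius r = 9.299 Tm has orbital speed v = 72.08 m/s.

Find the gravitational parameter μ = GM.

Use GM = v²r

Convert to SI: r = 9.299 Tm = 9.299e+12 m.
For a circular orbit v² = GM/r, so GM = v² · r.
GM = (72.08)² · 9.299e+12 m³/s² ≈ 4.831e+16 m³/s² = 4.831 × 10^16 m³/s².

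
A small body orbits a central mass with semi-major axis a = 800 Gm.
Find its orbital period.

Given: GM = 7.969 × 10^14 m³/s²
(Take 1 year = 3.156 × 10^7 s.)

Convert to SI: a = 800 Gm = 8e+11 m.
Kepler's third law: T = 2π √(a³ / GM).
Substituting a = 8e+11 m and GM = 7.969e+14 m³/s²:
T = 2π √((8e+11)³ / 7.969e+14) s
T ≈ 1.593e+11 s = 5046 years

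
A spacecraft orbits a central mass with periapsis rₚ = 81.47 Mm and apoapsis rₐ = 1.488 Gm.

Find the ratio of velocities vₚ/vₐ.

Convert to SI: rₚ = 81.47 Mm = 8.147e+07 m; rₐ = 1.488 Gm = 1.488e+09 m.
Conservation of angular momentum gives rₚvₚ = rₐvₐ, so vₚ/vₐ = rₐ/rₚ.
vₚ/vₐ = 1.488e+09 / 8.147e+07 ≈ 18.26.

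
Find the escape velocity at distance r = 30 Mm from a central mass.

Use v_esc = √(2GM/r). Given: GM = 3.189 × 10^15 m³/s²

Convert to SI: r = 30 Mm = 3e+07 m.
Escape velocity comes from setting total energy to zero: ½v² − GM/r = 0 ⇒ v_esc = √(2GM / r).
v_esc = √(2 · 3.189e+15 / 3e+07) m/s ≈ 1.458e+04 m/s = 14.58 km/s.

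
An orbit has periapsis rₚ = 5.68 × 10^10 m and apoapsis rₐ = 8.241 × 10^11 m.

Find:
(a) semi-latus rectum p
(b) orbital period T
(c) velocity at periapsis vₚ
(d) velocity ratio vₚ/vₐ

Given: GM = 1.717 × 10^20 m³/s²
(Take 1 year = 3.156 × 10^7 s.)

(a) From a = (rₚ + rₐ)/2 = 4.4045e+11 m and e = (rₐ − rₚ)/(rₐ + rₚ) = 0.871041, p = a(1 − e²) = 4.4045e+11 · (1 − (0.871041)²) ≈ 1.063e+11 m
(b) With a = (rₚ + rₐ)/2 = 4.4045e+11 m, T = 2π √(a³/GM) = 2π √((4.4045e+11)³/1.717e+20) s ≈ 1.402e+08 s
(c) With a = (rₚ + rₐ)/2 = 4.4045e+11 m, vₚ = √(GM (2/rₚ − 1/a)) = √(1.717e+20 · (2/5.68e+10 − 1/4.4045e+11)) m/s ≈ 7.521e+04 m/s
(d) Conservation of angular momentum (rₚvₚ = rₐvₐ) gives vₚ/vₐ = rₐ/rₚ = 8.241e+11/5.68e+10 ≈ 14.51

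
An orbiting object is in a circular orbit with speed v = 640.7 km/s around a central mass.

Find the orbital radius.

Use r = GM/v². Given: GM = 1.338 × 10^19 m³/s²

Convert to SI: v = 640.7 km/s = 640700 m/s.
For a circular orbit, v² = GM / r, so r = GM / v².
r = 1.338e+19 / (640700)² m ≈ 3.259e+07 m = 3.259 × 10^7 m.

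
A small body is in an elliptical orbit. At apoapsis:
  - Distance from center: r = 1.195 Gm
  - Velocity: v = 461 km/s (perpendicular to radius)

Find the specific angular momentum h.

Convert to SI: r = 1.195 Gm = 1.195e+09 m; v = 461 km/s = 461000 m/s.
With v perpendicular to r, h = r · v.
h = 1.195e+09 · 461000 m²/s ≈ 5.509e+14 m²/s.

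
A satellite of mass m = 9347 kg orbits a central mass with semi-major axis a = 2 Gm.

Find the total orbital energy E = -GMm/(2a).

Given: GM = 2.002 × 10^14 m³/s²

Convert to SI: a = 2 Gm = 2e+09 m.
E = −GMm / (2a).
E = −2.002e+14 · 9347 / (2 · 2e+09) J ≈ -4.678e+08 J = -467.8 MJ.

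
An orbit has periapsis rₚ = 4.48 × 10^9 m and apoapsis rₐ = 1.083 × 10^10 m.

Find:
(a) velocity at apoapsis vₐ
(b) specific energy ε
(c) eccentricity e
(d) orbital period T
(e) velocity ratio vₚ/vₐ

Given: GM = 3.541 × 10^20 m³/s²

(a) With a = (rₚ + rₐ)/2 = 7.655e+09 m, vₐ = √(GM (2/rₐ − 1/a)) = √(3.541e+20 · (2/1.083e+10 − 1/7.655e+09)) m/s ≈ 1.383e+05 m/s
(b) With a = (rₚ + rₐ)/2 = 7.655e+09 m, ε = −GM/(2a) = −3.541e+20/(2 · 7.655e+09) J/kg ≈ -2.313e+10 J/kg
(c) e = (rₐ − rₚ)/(rₐ + rₚ) = (1.083e+10 − 4.48e+09)/(1.083e+10 + 4.48e+09) ≈ 0.4148
(d) With a = (rₚ + rₐ)/2 = 7.655e+09 m, T = 2π √(a³/GM) = 2π √((7.655e+09)³/3.541e+20) s ≈ 2.236e+05 s
(e) Conservation of angular momentum (rₚvₚ = rₐvₐ) gives vₚ/vₐ = rₐ/rₚ = 1.083e+10/4.48e+09 ≈ 2.417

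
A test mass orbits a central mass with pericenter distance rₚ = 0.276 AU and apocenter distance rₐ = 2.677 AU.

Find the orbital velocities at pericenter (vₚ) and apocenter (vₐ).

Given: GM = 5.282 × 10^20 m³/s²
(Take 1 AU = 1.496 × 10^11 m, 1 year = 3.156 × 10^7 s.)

Convert to SI: rₚ = 0.276 AU = 4.12896e+10 m; rₐ = 2.677 AU = 4.00479e+11 m.
Use the vis-viva equation v² = GM(2/r − 1/a) with a = (rₚ + rₐ)/2 = (4.12896e+10 + 4.00479e+11)/2 = 2.20884e+11 m.
vₚ = √(GM · (2/rₚ − 1/a)) = √(5.282e+20 · (2/4.12896e+10 − 1/2.20884e+11)) m/s ≈ 1.523e+05 m/s = 32.13 AU/year.
vₐ = √(GM · (2/rₐ − 1/a)) = √(5.282e+20 · (2/4.00479e+11 − 1/2.20884e+11)) m/s ≈ 1.57e+04 m/s = 3.312 AU/year.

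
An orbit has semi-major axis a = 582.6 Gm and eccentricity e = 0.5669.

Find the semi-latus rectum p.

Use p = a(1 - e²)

Convert to SI: a = 582.6 Gm = 5.826e+11 m.
p = a (1 − e²).
p = 5.826e+11 · (1 − (0.5669)²) = 5.826e+11 · 0.678624 ≈ 3.954e+11 m = 395.4 Gm.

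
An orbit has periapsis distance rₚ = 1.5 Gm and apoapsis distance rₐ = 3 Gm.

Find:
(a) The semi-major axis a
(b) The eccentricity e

Convert to SI: rₚ = 1.5 Gm = 1.5e+09 m; rₐ = 3 Gm = 3e+09 m.
(a) a = (rₚ + rₐ) / 2 = (1.5e+09 + 3e+09) / 2 ≈ 2.25e+09 m = 2.25 Gm.
(b) e = (rₐ − rₚ) / (rₐ + rₚ) = (3e+09 − 1.5e+09) / (3e+09 + 1.5e+09) ≈ 0.3333.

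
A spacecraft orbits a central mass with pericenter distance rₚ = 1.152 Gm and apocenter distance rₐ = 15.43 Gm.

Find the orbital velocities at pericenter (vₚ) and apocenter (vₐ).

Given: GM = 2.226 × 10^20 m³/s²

Convert to SI: rₚ = 1.152 Gm = 1.152e+09 m; rₐ = 15.43 Gm = 1.543e+10 m.
Use the vis-viva equation v² = GM(2/r − 1/a) with a = (rₚ + rₐ)/2 = (1.152e+09 + 1.543e+10)/2 = 8.291e+09 m.
vₚ = √(GM · (2/rₚ − 1/a)) = √(2.226e+20 · (2/1.152e+09 − 1/8.291e+09)) m/s ≈ 5.997e+05 m/s = 599.7 km/s.
vₐ = √(GM · (2/rₐ − 1/a)) = √(2.226e+20 · (2/1.543e+10 − 1/8.291e+09)) m/s ≈ 4.477e+04 m/s = 44.77 km/s.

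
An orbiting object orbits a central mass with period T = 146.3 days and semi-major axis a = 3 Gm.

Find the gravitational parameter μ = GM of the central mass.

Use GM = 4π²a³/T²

Convert to SI: T = 146.3 days = 1.26403e+07 s; a = 3 Gm = 3e+09 m.
GM = 4π² · a³ / T².
GM = 4π² · (3e+09)³ / (1.26403e+07)² m³/s² ≈ 6.671e+15 m³/s² = 6.671 × 10^15 m³/s².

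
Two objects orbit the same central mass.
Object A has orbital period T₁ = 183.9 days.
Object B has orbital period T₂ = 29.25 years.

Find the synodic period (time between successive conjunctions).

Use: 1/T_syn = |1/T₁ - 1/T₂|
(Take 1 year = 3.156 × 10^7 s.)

Convert to SI: T₁ = 183.9 days = 1.5889e+07 s; T₂ = 29.25 years = 9.2313e+08 s.
T_syn = |T₁ · T₂ / (T₁ − T₂)|.
T_syn = |1.5889e+07 · 9.2313e+08 / (1.5889e+07 − 9.2313e+08)| s ≈ 1.617e+07 s = 187.1 days.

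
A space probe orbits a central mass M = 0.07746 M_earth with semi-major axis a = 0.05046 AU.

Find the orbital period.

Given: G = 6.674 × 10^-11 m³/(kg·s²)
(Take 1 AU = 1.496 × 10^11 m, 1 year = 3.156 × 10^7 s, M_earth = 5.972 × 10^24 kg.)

Convert to SI: a = 0.05046 AU = 7.54882e+09 m; M = 0.07746 M_earth = 4.62591e+23 kg.
GM = G · M = 6.674e-11 · 4.62591e+23 = 3.08733e+13 m³/s².
Kepler's third law: T = 2π √(a³ / GM).
Substituting a = 7.54882e+09 m and GM = 3.08733e+13 m³/s²:
T = 2π √((7.54882e+09)³ / 3.08733e+13) s
T ≈ 7.417e+08 s = 23.5 years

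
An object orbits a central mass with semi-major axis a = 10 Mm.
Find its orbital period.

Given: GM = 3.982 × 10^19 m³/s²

Convert to SI: a = 10 Mm = 1e+07 m.
Kepler's third law: T = 2π √(a³ / GM).
Substituting a = 1e+07 m and GM = 3.982e+19 m³/s²:
T = 2π √((1e+07)³ / 3.982e+19) s
T ≈ 31.49 s = 31.49 seconds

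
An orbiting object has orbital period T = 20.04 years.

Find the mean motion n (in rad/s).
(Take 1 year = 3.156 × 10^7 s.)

Convert to SI: T = 20.04 years = 6.32462e+08 s.
n = 2π / T.
n = 2π / 6.32462e+08 s ≈ 9.934e-09 rad/s.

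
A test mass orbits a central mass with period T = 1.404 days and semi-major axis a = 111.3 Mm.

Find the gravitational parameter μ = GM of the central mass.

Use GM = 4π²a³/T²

Convert to SI: T = 1.404 days = 121306 s; a = 111.3 Mm = 1.113e+08 m.
GM = 4π² · a³ / T².
GM = 4π² · (1.113e+08)³ / (121306)² m³/s² ≈ 3.699e+15 m³/s² = 3.699 × 10^15 m³/s².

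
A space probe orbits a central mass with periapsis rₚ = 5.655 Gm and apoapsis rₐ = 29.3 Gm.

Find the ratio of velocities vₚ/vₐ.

Convert to SI: rₚ = 5.655 Gm = 5.655e+09 m; rₐ = 29.3 Gm = 2.93e+10 m.
Conservation of angular momentum gives rₚvₚ = rₐvₐ, so vₚ/vₐ = rₐ/rₚ.
vₚ/vₐ = 2.93e+10 / 5.655e+09 ≈ 5.181.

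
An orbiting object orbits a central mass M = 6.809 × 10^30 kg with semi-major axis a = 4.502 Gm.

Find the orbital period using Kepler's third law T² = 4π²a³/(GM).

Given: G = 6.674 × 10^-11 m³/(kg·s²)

Convert to SI: a = 4.502 Gm = 4.502e+09 m.
GM = G · M = 6.674e-11 · 6.809e+30 = 4.54433e+20 m³/s².
Kepler's third law: T = 2π √(a³ / GM).
Substituting a = 4.502e+09 m and GM = 4.54433e+20 m³/s²:
T = 2π √((4.502e+09)³ / 4.54433e+20) s
T ≈ 8.903e+04 s = 1.03 days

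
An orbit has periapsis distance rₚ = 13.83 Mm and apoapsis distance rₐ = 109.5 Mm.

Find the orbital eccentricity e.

Convert to SI: rₚ = 13.83 Mm = 1.383e+07 m; rₐ = 109.5 Mm = 1.095e+08 m.
e = (rₐ − rₚ) / (rₐ + rₚ).
e = (1.095e+08 − 1.383e+07) / (1.095e+08 + 1.383e+07) = 9.567e+07 / 1.2333e+08 ≈ 0.7757.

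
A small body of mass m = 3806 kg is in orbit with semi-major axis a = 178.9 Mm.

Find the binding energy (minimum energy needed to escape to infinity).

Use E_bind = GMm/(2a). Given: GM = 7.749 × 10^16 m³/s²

Convert to SI: a = 178.9 Mm = 1.789e+08 m.
Total orbital energy is E = −GMm/(2a); binding energy is E_bind = −E = GMm/(2a).
E_bind = 7.749e+16 · 3806 / (2 · 1.789e+08) J ≈ 8.243e+11 J = 824.3 GJ.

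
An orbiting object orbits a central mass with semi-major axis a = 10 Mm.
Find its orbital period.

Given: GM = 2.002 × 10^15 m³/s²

Convert to SI: a = 10 Mm = 1e+07 m.
Kepler's third law: T = 2π √(a³ / GM).
Substituting a = 1e+07 m and GM = 2.002e+15 m³/s²:
T = 2π √((1e+07)³ / 2.002e+15) s
T ≈ 4441 s = 1.234 hours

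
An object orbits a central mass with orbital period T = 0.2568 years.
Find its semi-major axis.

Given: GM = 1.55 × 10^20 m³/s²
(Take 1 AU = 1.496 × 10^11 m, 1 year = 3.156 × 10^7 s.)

Convert to SI: T = 0.2568 years = 8.10461e+06 s.
Invert Kepler's third law: a = (GM · T² / (4π²))^(1/3).
Substituting T = 8.10461e+06 s and GM = 1.55e+20 m³/s²:
a = (1.55e+20 · (8.10461e+06)² / (4π²))^(1/3) m
a ≈ 6.365e+10 m = 0.4255 AU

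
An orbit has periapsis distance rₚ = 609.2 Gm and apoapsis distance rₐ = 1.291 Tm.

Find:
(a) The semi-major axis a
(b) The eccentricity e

Convert to SI: rₚ = 609.2 Gm = 6.092e+11 m; rₐ = 1.291 Tm = 1.291e+12 m.
(a) a = (rₚ + rₐ) / 2 = (6.092e+11 + 1.291e+12) / 2 ≈ 9.501e+11 m = 950.1 Gm.
(b) e = (rₐ − rₚ) / (rₐ + rₚ) = (1.291e+12 − 6.092e+11) / (1.291e+12 + 6.092e+11) ≈ 0.3588.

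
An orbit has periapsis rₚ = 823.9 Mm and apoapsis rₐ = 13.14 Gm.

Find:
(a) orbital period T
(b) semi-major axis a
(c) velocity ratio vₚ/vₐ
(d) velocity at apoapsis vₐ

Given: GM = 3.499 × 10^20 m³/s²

Convert to SI: rₚ = 823.9 Mm = 8.239e+08 m; rₐ = 13.14 Gm = 1.314e+10 m.
(a) With a = (rₚ + rₐ)/2 = 6.98195e+09 m, T = 2π √(a³/GM) = 2π √((6.98195e+09)³/3.499e+20) s ≈ 1.96e+05 s
(b) a = (rₚ + rₐ)/2 = (8.239e+08 + 1.314e+10)/2 ≈ 6.982e+09 m
(c) Conservation of angular momentum (rₚvₚ = rₐvₐ) gives vₚ/vₐ = rₐ/rₚ = 1.314e+10/8.239e+08 ≈ 15.95
(d) With a = (rₚ + rₐ)/2 = 6.98195e+09 m, vₐ = √(GM (2/rₐ − 1/a)) = √(3.499e+20 · (2/1.314e+10 − 1/6.98195e+09)) m/s ≈ 5.606e+04 m/s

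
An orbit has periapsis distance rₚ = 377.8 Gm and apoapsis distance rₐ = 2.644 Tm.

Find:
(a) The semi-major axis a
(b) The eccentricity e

Convert to SI: rₚ = 377.8 Gm = 3.778e+11 m; rₐ = 2.644 Tm = 2.644e+12 m.
(a) a = (rₚ + rₐ) / 2 = (3.778e+11 + 2.644e+12) / 2 ≈ 1.511e+12 m = 1.511 Tm.
(b) e = (rₐ − rₚ) / (rₐ + rₚ) = (2.644e+12 − 3.778e+11) / (2.644e+12 + 3.778e+11) ≈ 0.75.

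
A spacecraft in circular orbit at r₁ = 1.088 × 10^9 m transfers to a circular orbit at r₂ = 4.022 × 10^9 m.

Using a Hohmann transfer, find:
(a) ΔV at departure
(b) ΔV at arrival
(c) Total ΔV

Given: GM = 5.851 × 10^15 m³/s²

Transfer semi-major axis: a_t = (r₁ + r₂)/2 = (1.088e+09 + 4.022e+09)/2 = 2.555e+09 m.
Circular speeds: v₁ = √(GM/r₁) = 2319 m/s, v₂ = √(GM/r₂) = 1206.13 m/s.
Transfer speeds (vis-viva v² = GM(2/r − 1/a_t)): v₁ᵗ = 2909.55 m/s, v₂ᵗ = 787.069 m/s.
(a) ΔV₁ = |v₁ᵗ − v₁| ≈ 590.6 m/s = 590.6 m/s.
(b) ΔV₂ = |v₂ − v₂ᵗ| ≈ 419.1 m/s = 419.1 m/s.
(c) ΔV_total = ΔV₁ + ΔV₂ ≈ 1010 m/s = 1.01 km/s.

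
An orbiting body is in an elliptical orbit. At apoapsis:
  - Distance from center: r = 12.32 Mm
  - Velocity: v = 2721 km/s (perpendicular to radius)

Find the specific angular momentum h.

Convert to SI: r = 12.32 Mm = 1.232e+07 m; v = 2721 km/s = 2.721e+06 m/s.
With v perpendicular to r, h = r · v.
h = 1.232e+07 · 2.721e+06 m²/s ≈ 3.352e+13 m²/s.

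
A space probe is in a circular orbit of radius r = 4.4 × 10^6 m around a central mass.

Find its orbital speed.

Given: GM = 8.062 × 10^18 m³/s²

For a circular orbit, gravity supplies the centripetal force, so v = √(GM / r).
v = √(8.062e+18 / 4.4e+06) m/s ≈ 1.354e+06 m/s = 1354 km/s.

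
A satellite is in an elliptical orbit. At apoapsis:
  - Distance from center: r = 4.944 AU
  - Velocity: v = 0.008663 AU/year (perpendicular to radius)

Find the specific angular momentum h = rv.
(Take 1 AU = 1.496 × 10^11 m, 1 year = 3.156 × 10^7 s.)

Convert to SI: r = 4.944 AU = 7.39622e+11 m; v = 0.008663 AU/year = 41.0642 m/s.
With v perpendicular to r, h = r · v.
h = 7.39622e+11 · 41.0642 m²/s ≈ 3.037e+13 m²/s.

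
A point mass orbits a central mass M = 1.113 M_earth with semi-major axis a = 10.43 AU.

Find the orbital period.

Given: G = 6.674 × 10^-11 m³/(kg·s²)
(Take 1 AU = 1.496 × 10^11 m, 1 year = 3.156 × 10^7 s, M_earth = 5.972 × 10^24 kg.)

Convert to SI: a = 10.43 AU = 1.56033e+12 m; M = 1.113 M_earth = 6.64684e+24 kg.
GM = G · M = 6.674e-11 · 6.64684e+24 = 4.4361e+14 m³/s².
Kepler's third law: T = 2π √(a³ / GM).
Substituting a = 1.56033e+12 m and GM = 4.4361e+14 m³/s²:
T = 2π √((1.56033e+12)³ / 4.4361e+14) s
T ≈ 5.814e+11 s = 1.842e+04 years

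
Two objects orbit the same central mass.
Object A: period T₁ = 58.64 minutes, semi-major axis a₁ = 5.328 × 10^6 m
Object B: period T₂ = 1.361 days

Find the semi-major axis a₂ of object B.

Convert to SI: T₁ = 58.64 minutes = 3518.4 s; T₂ = 1.361 days = 117590 s.
Kepler's third law: (T₁/T₂)² = (a₁/a₂)³ ⇒ a₂ = a₁ · (T₂/T₁)^(2/3).
T₂/T₁ = 117590 / 3518.4 = 33.4216.
a₂ = 5.328e+06 · (33.4216)^(2/3) m ≈ 5.528e+07 m = 5.528 × 10^7 m.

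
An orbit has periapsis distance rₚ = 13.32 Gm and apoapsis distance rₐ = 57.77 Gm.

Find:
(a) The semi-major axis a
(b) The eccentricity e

Convert to SI: rₚ = 13.32 Gm = 1.332e+10 m; rₐ = 57.77 Gm = 5.777e+10 m.
(a) a = (rₚ + rₐ) / 2 = (1.332e+10 + 5.777e+10) / 2 ≈ 3.554e+10 m = 35.55 Gm.
(b) e = (rₐ − rₚ) / (rₐ + rₚ) = (5.777e+10 − 1.332e+10) / (5.777e+10 + 1.332e+10) ≈ 0.6253.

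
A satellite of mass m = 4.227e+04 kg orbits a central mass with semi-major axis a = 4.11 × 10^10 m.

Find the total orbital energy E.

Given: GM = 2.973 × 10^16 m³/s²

E = −GMm / (2a).
E = −2.973e+16 · 4.227e+04 / (2 · 4.11e+10) J ≈ -1.529e+10 J = -15.29 GJ.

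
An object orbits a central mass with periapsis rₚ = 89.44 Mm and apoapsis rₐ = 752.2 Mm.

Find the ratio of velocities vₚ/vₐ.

Convert to SI: rₚ = 89.44 Mm = 8.944e+07 m; rₐ = 752.2 Mm = 7.522e+08 m.
Conservation of angular momentum gives rₚvₚ = rₐvₐ, so vₚ/vₐ = rₐ/rₚ.
vₚ/vₐ = 7.522e+08 / 8.944e+07 ≈ 8.41.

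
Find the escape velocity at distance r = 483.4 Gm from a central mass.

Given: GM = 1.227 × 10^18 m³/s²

Convert to SI: r = 483.4 Gm = 4.834e+11 m.
Escape velocity comes from setting total energy to zero: ½v² − GM/r = 0 ⇒ v_esc = √(2GM / r).
v_esc = √(2 · 1.227e+18 / 4.834e+11) m/s ≈ 2253 m/s = 2.253 km/s.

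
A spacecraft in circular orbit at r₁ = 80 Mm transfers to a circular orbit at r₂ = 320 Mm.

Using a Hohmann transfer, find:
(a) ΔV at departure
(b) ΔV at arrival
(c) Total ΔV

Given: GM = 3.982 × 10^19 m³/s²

Convert to SI: r₁ = 80 Mm = 8e+07 m; r₂ = 320 Mm = 3.2e+08 m.
Transfer semi-major axis: a_t = (r₁ + r₂)/2 = (8e+07 + 3.2e+08)/2 = 2e+08 m.
Circular speeds: v₁ = √(GM/r₁) = 705514 m/s, v₂ = √(GM/r₂) = 352757 m/s.
Transfer speeds (vis-viva v² = GM(2/r − 1/a_t)): v₁ᵗ = 892412 m/s, v₂ᵗ = 223103 m/s.
(a) ΔV₁ = |v₁ᵗ − v₁| ≈ 1.869e+05 m/s = 186.9 km/s.
(b) ΔV₂ = |v₂ − v₂ᵗ| ≈ 1.297e+05 m/s = 129.7 km/s.
(c) ΔV_total = ΔV₁ + ΔV₂ ≈ 3.166e+05 m/s = 316.6 km/s.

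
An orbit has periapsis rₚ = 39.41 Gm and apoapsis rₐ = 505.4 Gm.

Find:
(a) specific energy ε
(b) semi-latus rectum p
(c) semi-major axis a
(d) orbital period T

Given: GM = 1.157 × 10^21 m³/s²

Convert to SI: rₚ = 39.41 Gm = 3.941e+10 m; rₐ = 505.4 Gm = 5.054e+11 m.
(a) With a = (rₚ + rₐ)/2 = 2.72405e+11 m, ε = −GM/(2a) = −1.157e+21/(2 · 2.72405e+11) J/kg ≈ -2.124e+09 J/kg
(b) From a = (rₚ + rₐ)/2 = 2.72405e+11 m and e = (rₐ − rₚ)/(rₐ + rₚ) = 0.855326, p = a(1 − e²) = 2.72405e+11 · (1 − (0.855326)²) ≈ 7.312e+10 m
(c) a = (rₚ + rₐ)/2 = (3.941e+10 + 5.054e+11)/2 ≈ 2.724e+11 m
(d) With a = (rₚ + rₐ)/2 = 2.72405e+11 m, T = 2π √(a³/GM) = 2π √((2.72405e+11)³/1.157e+21) s ≈ 2.626e+07 s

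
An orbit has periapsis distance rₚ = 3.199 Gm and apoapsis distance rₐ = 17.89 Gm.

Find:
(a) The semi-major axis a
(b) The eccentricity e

Convert to SI: rₚ = 3.199 Gm = 3.199e+09 m; rₐ = 17.89 Gm = 1.789e+10 m.
(a) a = (rₚ + rₐ) / 2 = (3.199e+09 + 1.789e+10) / 2 ≈ 1.054e+10 m = 10.54 Gm.
(b) e = (rₐ − rₚ) / (rₐ + rₚ) = (1.789e+10 − 3.199e+09) / (1.789e+10 + 3.199e+09) ≈ 0.6966.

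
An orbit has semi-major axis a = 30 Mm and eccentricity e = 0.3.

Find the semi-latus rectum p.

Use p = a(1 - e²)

Convert to SI: a = 30 Mm = 3e+07 m.
p = a (1 − e²).
p = 3e+07 · (1 − (0.3)²) = 3e+07 · 0.91 ≈ 2.73e+07 m = 27.3 Mm.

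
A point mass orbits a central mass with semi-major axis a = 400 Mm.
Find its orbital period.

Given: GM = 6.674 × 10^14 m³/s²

Convert to SI: a = 400 Mm = 4e+08 m.
Kepler's third law: T = 2π √(a³ / GM).
Substituting a = 4e+08 m and GM = 6.674e+14 m³/s²:
T = 2π √((4e+08)³ / 6.674e+14) s
T ≈ 1.946e+06 s = 22.52 days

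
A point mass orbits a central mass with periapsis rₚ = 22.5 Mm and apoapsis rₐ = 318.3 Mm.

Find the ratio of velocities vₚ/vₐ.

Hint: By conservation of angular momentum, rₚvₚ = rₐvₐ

Convert to SI: rₚ = 22.5 Mm = 2.25e+07 m; rₐ = 318.3 Mm = 3.183e+08 m.
Conservation of angular momentum gives rₚvₚ = rₐvₐ, so vₚ/vₐ = rₐ/rₚ.
vₚ/vₐ = 3.183e+08 / 2.25e+07 ≈ 14.15.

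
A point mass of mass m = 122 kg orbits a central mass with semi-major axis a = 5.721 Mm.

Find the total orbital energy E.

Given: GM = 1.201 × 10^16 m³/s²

Convert to SI: a = 5.721 Mm = 5.721e+06 m.
E = −GMm / (2a).
E = −1.201e+16 · 122 / (2 · 5.721e+06) J ≈ -1.281e+11 J = -128.1 GJ.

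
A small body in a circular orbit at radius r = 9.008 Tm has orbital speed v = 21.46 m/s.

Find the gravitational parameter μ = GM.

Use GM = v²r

Convert to SI: r = 9.008 Tm = 9.008e+12 m.
For a circular orbit v² = GM/r, so GM = v² · r.
GM = (21.46)² · 9.008e+12 m³/s² ≈ 4.148e+15 m³/s² = 4.148 × 10^15 m³/s².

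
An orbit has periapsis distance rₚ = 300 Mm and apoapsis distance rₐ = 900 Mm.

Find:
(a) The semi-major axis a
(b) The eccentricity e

Convert to SI: rₚ = 300 Mm = 3e+08 m; rₐ = 900 Mm = 9e+08 m.
(a) a = (rₚ + rₐ) / 2 = (3e+08 + 9e+08) / 2 ≈ 6e+08 m = 600 Mm.
(b) e = (rₐ − rₚ) / (rₐ + rₚ) = (9e+08 − 3e+08) / (9e+08 + 3e+08) ≈ 0.5.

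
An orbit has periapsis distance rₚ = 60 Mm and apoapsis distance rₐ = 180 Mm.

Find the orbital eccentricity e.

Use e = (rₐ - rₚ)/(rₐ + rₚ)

Convert to SI: rₚ = 60 Mm = 6e+07 m; rₐ = 180 Mm = 1.8e+08 m.
e = (rₐ − rₚ) / (rₐ + rₚ).
e = (1.8e+08 − 6e+07) / (1.8e+08 + 6e+07) = 1.2e+08 / 2.4e+08 ≈ 0.5.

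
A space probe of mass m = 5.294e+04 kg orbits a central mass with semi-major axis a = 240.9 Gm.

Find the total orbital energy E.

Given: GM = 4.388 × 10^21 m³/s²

Convert to SI: a = 240.9 Gm = 2.409e+11 m.
E = −GMm / (2a).
E = −4.388e+21 · 5.294e+04 / (2 · 2.409e+11) J ≈ -4.822e+14 J = -482.2 TJ.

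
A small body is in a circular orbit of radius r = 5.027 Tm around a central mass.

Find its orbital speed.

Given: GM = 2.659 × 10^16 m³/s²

Convert to SI: r = 5.027 Tm = 5.027e+12 m.
For a circular orbit, gravity supplies the centripetal force, so v = √(GM / r).
v = √(2.659e+16 / 5.027e+12) m/s ≈ 72.73 m/s = 72.73 m/s.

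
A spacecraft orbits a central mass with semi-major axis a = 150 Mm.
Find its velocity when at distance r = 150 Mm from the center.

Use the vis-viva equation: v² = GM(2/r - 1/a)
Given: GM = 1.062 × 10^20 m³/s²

Convert to SI: a = 150 Mm = 1.5e+08 m; r = 150 Mm = 1.5e+08 m.
Vis-viva: v = √(GM · (2/r − 1/a)).
2/r − 1/a = 2/1.5e+08 − 1/1.5e+08 = 6.66667e-09 m⁻¹.
v = √(1.062e+20 · 6.66667e-09) m/s ≈ 8.414e+05 m/s = 841.4 km/s.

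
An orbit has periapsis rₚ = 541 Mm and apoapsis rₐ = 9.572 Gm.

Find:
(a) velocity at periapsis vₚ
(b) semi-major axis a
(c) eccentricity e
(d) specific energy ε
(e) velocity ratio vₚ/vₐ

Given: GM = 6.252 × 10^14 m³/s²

Convert to SI: rₚ = 541 Mm = 5.41e+08 m; rₐ = 9.572 Gm = 9.572e+09 m.
(a) With a = (rₚ + rₐ)/2 = 5.0565e+09 m, vₚ = √(GM (2/rₚ − 1/a)) = √(6.252e+14 · (2/5.41e+08 − 1/5.0565e+09)) m/s ≈ 1479 m/s
(b) a = (rₚ + rₐ)/2 = (5.41e+08 + 9.572e+09)/2 ≈ 5.056e+09 m
(c) e = (rₐ − rₚ)/(rₐ + rₚ) = (9.572e+09 − 5.41e+08)/(9.572e+09 + 5.41e+08) ≈ 0.893
(d) With a = (rₚ + rₐ)/2 = 5.0565e+09 m, ε = −GM/(2a) = −6.252e+14/(2 · 5.0565e+09) J/kg ≈ -6.182e+04 J/kg
(e) Conservation of angular momentum (rₚvₚ = rₐvₐ) gives vₚ/vₐ = rₐ/rₚ = 9.572e+09/5.41e+08 ≈ 17.69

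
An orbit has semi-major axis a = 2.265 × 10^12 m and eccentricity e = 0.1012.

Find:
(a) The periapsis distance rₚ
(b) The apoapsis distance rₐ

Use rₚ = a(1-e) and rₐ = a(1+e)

(a) rₚ = a(1 − e) = 2.265e+12 · (1 − 0.1012) = 2.265e+12 · 0.8988 ≈ 2.036e+12 m = 2.036 × 10^12 m.
(b) rₐ = a(1 + e) = 2.265e+12 · (1 + 0.1012) = 2.265e+12 · 1.1012 ≈ 2.494e+12 m = 2.494 × 10^12 m.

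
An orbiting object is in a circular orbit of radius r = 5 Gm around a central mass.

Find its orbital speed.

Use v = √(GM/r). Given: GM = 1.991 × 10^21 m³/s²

Convert to SI: r = 5 Gm = 5e+09 m.
For a circular orbit, gravity supplies the centripetal force, so v = √(GM / r).
v = √(1.991e+21 / 5e+09) m/s ≈ 6.31e+05 m/s = 631 km/s.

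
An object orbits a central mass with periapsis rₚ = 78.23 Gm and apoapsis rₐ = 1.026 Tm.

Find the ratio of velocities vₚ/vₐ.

Convert to SI: rₚ = 78.23 Gm = 7.823e+10 m; rₐ = 1.026 Tm = 1.026e+12 m.
Conservation of angular momentum gives rₚvₚ = rₐvₐ, so vₚ/vₐ = rₐ/rₚ.
vₚ/vₐ = 1.026e+12 / 7.823e+10 ≈ 13.12.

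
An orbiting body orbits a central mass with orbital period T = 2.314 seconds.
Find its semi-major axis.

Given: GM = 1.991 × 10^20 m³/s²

Invert Kepler's third law: a = (GM · T² / (4π²))^(1/3).
Substituting T = 2.314 s and GM = 1.991e+20 m³/s²:
a = (1.991e+20 · (2.314)² / (4π²))^(1/3) m
a ≈ 3e+06 m = 3 Mm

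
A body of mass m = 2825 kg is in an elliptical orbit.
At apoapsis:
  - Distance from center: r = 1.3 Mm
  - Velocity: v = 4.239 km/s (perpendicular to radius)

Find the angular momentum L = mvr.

Convert to SI: r = 1.3 Mm = 1.3e+06 m; v = 4.239 km/s = 4239 m/s.
Since v is perpendicular to r, L = m · v · r.
L = 2825 · 4239 · 1.3e+06 kg·m²/s ≈ 1.557e+13 kg·m²/s.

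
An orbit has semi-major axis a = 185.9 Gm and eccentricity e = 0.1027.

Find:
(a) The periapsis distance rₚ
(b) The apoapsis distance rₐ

Convert to SI: a = 185.9 Gm = 1.859e+11 m.
(a) rₚ = a(1 − e) = 1.859e+11 · (1 − 0.1027) = 1.859e+11 · 0.8973 ≈ 1.668e+11 m = 166.8 Gm.
(b) rₐ = a(1 + e) = 1.859e+11 · (1 + 0.1027) = 1.859e+11 · 1.1027 ≈ 2.05e+11 m = 205 Gm.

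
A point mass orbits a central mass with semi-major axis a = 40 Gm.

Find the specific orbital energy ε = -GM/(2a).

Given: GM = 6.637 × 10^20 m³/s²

Convert to SI: a = 40 Gm = 4e+10 m.
ε = −GM / (2a).
ε = −6.637e+20 / (2 · 4e+10) J/kg ≈ -8.296e+09 J/kg = -8.296 GJ/kg.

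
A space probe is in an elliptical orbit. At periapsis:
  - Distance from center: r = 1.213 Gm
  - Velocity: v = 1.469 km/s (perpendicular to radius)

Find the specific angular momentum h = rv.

Convert to SI: r = 1.213 Gm = 1.213e+09 m; v = 1.469 km/s = 1469 m/s.
With v perpendicular to r, h = r · v.
h = 1.213e+09 · 1469 m²/s ≈ 1.782e+12 m²/s.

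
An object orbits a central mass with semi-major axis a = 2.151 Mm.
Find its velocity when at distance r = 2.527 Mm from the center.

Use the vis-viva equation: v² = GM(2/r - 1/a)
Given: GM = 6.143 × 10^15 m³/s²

Convert to SI: a = 2.151 Mm = 2.151e+06 m; r = 2.527 Mm = 2.527e+06 m.
Vis-viva: v = √(GM · (2/r − 1/a)).
2/r − 1/a = 2/2.527e+06 − 1/2.151e+06 = 3.26552e-07 m⁻¹.
v = √(6.143e+15 · 3.26552e-07) m/s ≈ 4.479e+04 m/s = 44.79 km/s.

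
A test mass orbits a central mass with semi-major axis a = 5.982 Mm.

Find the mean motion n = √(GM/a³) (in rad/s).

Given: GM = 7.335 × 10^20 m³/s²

Convert to SI: a = 5.982 Mm = 5.982e+06 m.
n = √(GM / a³).
n = √(7.335e+20 / (5.982e+06)³) rad/s ≈ 1.851 rad/s.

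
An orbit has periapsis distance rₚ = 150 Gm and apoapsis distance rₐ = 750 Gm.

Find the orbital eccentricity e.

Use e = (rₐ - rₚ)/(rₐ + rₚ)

Convert to SI: rₚ = 150 Gm = 1.5e+11 m; rₐ = 750 Gm = 7.5e+11 m.
e = (rₐ − rₚ) / (rₐ + rₚ).
e = (7.5e+11 − 1.5e+11) / (7.5e+11 + 1.5e+11) = 6e+11 / 9e+11 ≈ 0.6667.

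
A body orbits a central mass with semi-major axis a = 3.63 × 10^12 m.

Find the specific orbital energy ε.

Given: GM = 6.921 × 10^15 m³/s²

ε = −GM / (2a).
ε = −6.921e+15 / (2 · 3.63e+12) J/kg ≈ -953.3 J/kg = -953.3 J/kg.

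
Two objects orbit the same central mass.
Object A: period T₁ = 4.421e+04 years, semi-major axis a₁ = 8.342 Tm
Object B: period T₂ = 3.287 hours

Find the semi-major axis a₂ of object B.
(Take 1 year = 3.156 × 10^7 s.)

Convert to SI: T₁ = 4.421e+04 years = 1.39527e+12 s; a₁ = 8.342 Tm = 8.342e+12 m; T₂ = 3.287 hours = 11833.2 s.
Kepler's third law: (T₁/T₂)² = (a₁/a₂)³ ⇒ a₂ = a₁ · (T₂/T₁)^(2/3).
T₂/T₁ = 11833.2 / 1.39527e+12 = 8.48095e-09.
a₂ = 8.342e+12 · (8.48095e-09)^(2/3) m ≈ 3.469e+07 m = 34.69 Mm.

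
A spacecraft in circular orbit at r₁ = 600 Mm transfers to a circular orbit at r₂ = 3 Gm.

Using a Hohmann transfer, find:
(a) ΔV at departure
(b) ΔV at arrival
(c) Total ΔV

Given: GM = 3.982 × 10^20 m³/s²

Convert to SI: r₁ = 600 Mm = 6e+08 m; r₂ = 3 Gm = 3e+09 m.
Transfer semi-major axis: a_t = (r₁ + r₂)/2 = (6e+08 + 3e+09)/2 = 1.8e+09 m.
Circular speeds: v₁ = √(GM/r₁) = 814657 m/s, v₂ = √(GM/r₂) = 364326 m/s.
Transfer speeds (vis-viva v² = GM(2/r − 1/a_t)): v₁ᵗ = 1.05172e+06 m/s, v₂ᵗ = 210344 m/s.
(a) ΔV₁ = |v₁ᵗ − v₁| ≈ 2.371e+05 m/s = 237.1 km/s.
(b) ΔV₂ = |v₂ − v₂ᵗ| ≈ 1.54e+05 m/s = 154 km/s.
(c) ΔV_total = ΔV₁ + ΔV₂ ≈ 3.91e+05 m/s = 391 km/s.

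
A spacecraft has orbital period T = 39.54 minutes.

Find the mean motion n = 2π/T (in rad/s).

Convert to SI: T = 39.54 minutes = 2372.4 s.
n = 2π / T.
n = 2π / 2372.4 s ≈ 0.002648 rad/s.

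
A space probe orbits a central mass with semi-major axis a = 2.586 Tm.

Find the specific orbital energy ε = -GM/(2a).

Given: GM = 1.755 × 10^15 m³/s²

Convert to SI: a = 2.586 Tm = 2.586e+12 m.
ε = −GM / (2a).
ε = −1.755e+15 / (2 · 2.586e+12) J/kg ≈ -339.3 J/kg = -339.3 J/kg.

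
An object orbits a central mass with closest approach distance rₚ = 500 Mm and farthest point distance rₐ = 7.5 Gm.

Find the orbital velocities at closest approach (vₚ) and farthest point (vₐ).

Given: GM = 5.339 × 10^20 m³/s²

Convert to SI: rₚ = 500 Mm = 5e+08 m; rₐ = 7.5 Gm = 7.5e+09 m.
Use the vis-viva equation v² = GM(2/r − 1/a) with a = (rₚ + rₐ)/2 = (5e+08 + 7.5e+09)/2 = 4e+09 m.
vₚ = √(GM · (2/rₚ − 1/a)) = √(5.339e+20 · (2/5e+08 − 1/4e+09)) m/s ≈ 1.415e+06 m/s = 1415 km/s.
vₐ = √(GM · (2/rₐ − 1/a)) = √(5.339e+20 · (2/7.5e+09 − 1/4e+09)) m/s ≈ 9.433e+04 m/s = 94.33 km/s.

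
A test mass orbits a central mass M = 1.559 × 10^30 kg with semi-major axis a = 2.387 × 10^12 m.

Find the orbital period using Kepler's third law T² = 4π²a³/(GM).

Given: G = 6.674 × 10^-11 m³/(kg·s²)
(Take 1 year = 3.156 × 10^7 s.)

GM = G · M = 6.674e-11 · 1.559e+30 = 1.04048e+20 m³/s².
Kepler's third law: T = 2π √(a³ / GM).
Substituting a = 2.387e+12 m and GM = 1.04048e+20 m³/s²:
T = 2π √((2.387e+12)³ / 1.04048e+20) s
T ≈ 2.272e+09 s = 71.98 years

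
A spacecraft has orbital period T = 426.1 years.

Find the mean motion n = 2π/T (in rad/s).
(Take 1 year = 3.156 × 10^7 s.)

Convert to SI: T = 426.1 years = 1.34477e+10 s.
n = 2π / T.
n = 2π / 1.34477e+10 s ≈ 4.672e-10 rad/s.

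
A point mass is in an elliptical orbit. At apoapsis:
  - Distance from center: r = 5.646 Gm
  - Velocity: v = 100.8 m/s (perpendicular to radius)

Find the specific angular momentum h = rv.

Convert to SI: r = 5.646 Gm = 5.646e+09 m.
With v perpendicular to r, h = r · v.
h = 5.646e+09 · 100.8 m²/s ≈ 5.691e+11 m²/s.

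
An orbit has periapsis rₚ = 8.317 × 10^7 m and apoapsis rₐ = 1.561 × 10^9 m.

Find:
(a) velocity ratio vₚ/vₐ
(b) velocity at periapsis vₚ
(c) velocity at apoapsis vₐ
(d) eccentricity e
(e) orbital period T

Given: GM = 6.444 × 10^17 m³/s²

(a) Conservation of angular momentum (rₚvₚ = rₐvₐ) gives vₚ/vₐ = rₐ/rₚ = 1.561e+09/8.317e+07 ≈ 18.77
(b) With a = (rₚ + rₐ)/2 = 8.22085e+08 m, vₚ = √(GM (2/rₚ − 1/a)) = √(6.444e+17 · (2/8.317e+07 − 1/8.22085e+08)) m/s ≈ 1.213e+05 m/s
(c) With a = (rₚ + rₐ)/2 = 8.22085e+08 m, vₐ = √(GM (2/rₐ − 1/a)) = √(6.444e+17 · (2/1.561e+09 − 1/8.22085e+08)) m/s ≈ 6463 m/s
(d) e = (rₐ − rₚ)/(rₐ + rₚ) = (1.561e+09 − 8.317e+07)/(1.561e+09 + 8.317e+07) ≈ 0.8988
(e) With a = (rₚ + rₐ)/2 = 8.22085e+08 m, T = 2π √(a³/GM) = 2π √((8.22085e+08)³/6.444e+17) s ≈ 1.845e+05 s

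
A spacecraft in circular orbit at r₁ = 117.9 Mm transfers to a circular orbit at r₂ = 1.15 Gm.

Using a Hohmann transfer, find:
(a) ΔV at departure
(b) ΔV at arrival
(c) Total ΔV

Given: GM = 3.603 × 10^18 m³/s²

Convert to SI: r₁ = 117.9 Mm = 1.179e+08 m; r₂ = 1.15 Gm = 1.15e+09 m.
Transfer semi-major axis: a_t = (r₁ + r₂)/2 = (1.179e+08 + 1.15e+09)/2 = 6.3395e+08 m.
Circular speeds: v₁ = √(GM/r₁) = 174814 m/s, v₂ = √(GM/r₂) = 55973.6 m/s.
Transfer speeds (vis-viva v² = GM(2/r − 1/a_t)): v₁ᵗ = 235449 m/s, v₂ᵗ = 24138.6 m/s.
(a) ΔV₁ = |v₁ᵗ − v₁| ≈ 6.064e+04 m/s = 60.64 km/s.
(b) ΔV₂ = |v₂ − v₂ᵗ| ≈ 3.183e+04 m/s = 31.83 km/s.
(c) ΔV_total = ΔV₁ + ΔV₂ ≈ 9.247e+04 m/s = 92.47 km/s.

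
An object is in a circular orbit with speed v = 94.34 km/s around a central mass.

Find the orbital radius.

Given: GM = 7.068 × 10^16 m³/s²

Convert to SI: v = 94.34 km/s = 94340 m/s.
For a circular orbit, v² = GM / r, so r = GM / v².
r = 7.068e+16 / (94340)² m ≈ 7.942e+06 m = 7.942 Mm.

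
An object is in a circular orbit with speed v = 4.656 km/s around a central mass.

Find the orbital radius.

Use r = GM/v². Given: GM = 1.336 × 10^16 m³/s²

Convert to SI: v = 4.656 km/s = 4656 m/s.
For a circular orbit, v² = GM / r, so r = GM / v².
r = 1.336e+16 / (4656)² m ≈ 6.163e+08 m = 616.3 Mm.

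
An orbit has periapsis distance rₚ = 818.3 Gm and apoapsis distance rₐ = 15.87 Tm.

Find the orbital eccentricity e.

Convert to SI: rₚ = 818.3 Gm = 8.183e+11 m; rₐ = 15.87 Tm = 1.587e+13 m.
e = (rₐ − rₚ) / (rₐ + rₚ).
e = (1.587e+13 − 8.183e+11) / (1.587e+13 + 8.183e+11) = 1.50517e+13 / 1.66883e+13 ≈ 0.9019.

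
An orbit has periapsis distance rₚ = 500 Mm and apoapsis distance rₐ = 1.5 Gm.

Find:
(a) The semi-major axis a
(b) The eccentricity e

Convert to SI: rₚ = 500 Mm = 5e+08 m; rₐ = 1.5 Gm = 1.5e+09 m.
(a) a = (rₚ + rₐ) / 2 = (5e+08 + 1.5e+09) / 2 ≈ 1e+09 m = 1 Gm.
(b) e = (rₐ − rₚ) / (rₐ + rₚ) = (1.5e+09 − 5e+08) / (1.5e+09 + 5e+08) ≈ 0.5.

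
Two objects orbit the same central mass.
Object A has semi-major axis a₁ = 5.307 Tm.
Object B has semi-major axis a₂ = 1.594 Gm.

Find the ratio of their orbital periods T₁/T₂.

Convert to SI: a₁ = 5.307 Tm = 5.307e+12 m; a₂ = 1.594 Gm = 1.594e+09 m.
From Kepler's third law, (T₁/T₂)² = (a₁/a₂)³, so T₁/T₂ = (a₁/a₂)^(3/2).
a₁/a₂ = 5.307e+12 / 1.594e+09 = 3329.36.
T₁/T₂ = (3329.36)^(3/2) ≈ 1.921e+05.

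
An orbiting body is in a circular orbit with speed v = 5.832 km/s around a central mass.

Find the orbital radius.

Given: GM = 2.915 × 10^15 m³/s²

Convert to SI: v = 5.832 km/s = 5832 m/s.
For a circular orbit, v² = GM / r, so r = GM / v².
r = 2.915e+15 / (5832)² m ≈ 8.57e+07 m = 8.57 × 10^7 m.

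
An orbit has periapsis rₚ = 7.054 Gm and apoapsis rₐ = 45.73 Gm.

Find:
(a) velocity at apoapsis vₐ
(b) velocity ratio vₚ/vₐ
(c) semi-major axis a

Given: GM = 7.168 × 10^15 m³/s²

Convert to SI: rₚ = 7.054 Gm = 7.054e+09 m; rₐ = 45.73 Gm = 4.573e+10 m.
(a) With a = (rₚ + rₐ)/2 = 2.6392e+10 m, vₐ = √(GM (2/rₐ − 1/a)) = √(7.168e+15 · (2/4.573e+10 − 1/2.6392e+10)) m/s ≈ 204.7 m/s
(b) Conservation of angular momentum (rₚvₚ = rₐvₐ) gives vₚ/vₐ = rₐ/rₚ = 4.573e+10/7.054e+09 ≈ 6.483
(c) a = (rₚ + rₐ)/2 = (7.054e+09 + 4.573e+10)/2 ≈ 2.639e+10 m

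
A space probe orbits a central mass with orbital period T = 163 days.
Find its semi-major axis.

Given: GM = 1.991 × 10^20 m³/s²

Convert to SI: T = 163 days = 1.40832e+07 s.
Invert Kepler's third law: a = (GM · T² / (4π²))^(1/3).
Substituting T = 1.40832e+07 s and GM = 1.991e+20 m³/s²:
a = (1.991e+20 · (1.40832e+07)² / (4π²))^(1/3) m
a ≈ 1e+11 m = 100 Gm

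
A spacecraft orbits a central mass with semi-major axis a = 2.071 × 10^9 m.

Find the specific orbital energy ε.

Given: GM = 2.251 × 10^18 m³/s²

ε = −GM / (2a).
ε = −2.251e+18 / (2 · 2.071e+09) J/kg ≈ -5.435e+08 J/kg = -543.5 MJ/kg.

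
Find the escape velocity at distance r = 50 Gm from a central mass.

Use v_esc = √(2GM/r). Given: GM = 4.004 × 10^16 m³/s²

Convert to SI: r = 50 Gm = 5e+10 m.
Escape velocity comes from setting total energy to zero: ½v² − GM/r = 0 ⇒ v_esc = √(2GM / r).
v_esc = √(2 · 4.004e+16 / 5e+10) m/s ≈ 1266 m/s = 1.266 km/s.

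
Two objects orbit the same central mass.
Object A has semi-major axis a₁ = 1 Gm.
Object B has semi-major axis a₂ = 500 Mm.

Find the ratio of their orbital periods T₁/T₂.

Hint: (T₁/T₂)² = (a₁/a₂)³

Convert to SI: a₁ = 1 Gm = 1e+09 m; a₂ = 500 Mm = 5e+08 m.
From Kepler's third law, (T₁/T₂)² = (a₁/a₂)³, so T₁/T₂ = (a₁/a₂)^(3/2).
a₁/a₂ = 1e+09 / 5e+08 = 2.
T₁/T₂ = (2)^(3/2) ≈ 2.828.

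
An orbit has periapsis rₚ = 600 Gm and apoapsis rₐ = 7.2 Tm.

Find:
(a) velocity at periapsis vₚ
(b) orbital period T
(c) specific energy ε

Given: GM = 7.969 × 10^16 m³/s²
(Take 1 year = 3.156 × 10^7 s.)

Convert to SI: rₚ = 600 Gm = 6e+11 m; rₐ = 7.2 Tm = 7.2e+12 m.
(a) With a = (rₚ + rₐ)/2 = 3.9e+12 m, vₚ = √(GM (2/rₚ − 1/a)) = √(7.969e+16 · (2/6e+11 − 1/3.9e+12)) m/s ≈ 495.2 m/s
(b) With a = (rₚ + rₐ)/2 = 3.9e+12 m, T = 2π √(a³/GM) = 2π √((3.9e+12)³/7.969e+16) s ≈ 1.714e+11 s
(c) With a = (rₚ + rₐ)/2 = 3.9e+12 m, ε = −GM/(2a) = −7.969e+16/(2 · 3.9e+12) J/kg ≈ -1.022e+04 J/kg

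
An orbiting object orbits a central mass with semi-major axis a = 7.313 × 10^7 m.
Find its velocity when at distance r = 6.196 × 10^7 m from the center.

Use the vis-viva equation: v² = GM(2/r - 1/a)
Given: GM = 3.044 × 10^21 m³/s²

Vis-viva: v = √(GM · (2/r − 1/a)).
2/r − 1/a = 2/6.196e+07 − 1/7.313e+07 = 1.86046e-08 m⁻¹.
v = √(3.044e+21 · 1.86046e-08) m/s ≈ 7.525e+06 m/s = 7525 km/s.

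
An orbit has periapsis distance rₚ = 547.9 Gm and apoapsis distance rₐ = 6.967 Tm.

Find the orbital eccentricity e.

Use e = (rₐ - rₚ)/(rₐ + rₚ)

Convert to SI: rₚ = 547.9 Gm = 5.479e+11 m; rₐ = 6.967 Tm = 6.967e+12 m.
e = (rₐ − rₚ) / (rₐ + rₚ).
e = (6.967e+12 − 5.479e+11) / (6.967e+12 + 5.479e+11) = 6.4191e+12 / 7.5149e+12 ≈ 0.8542.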